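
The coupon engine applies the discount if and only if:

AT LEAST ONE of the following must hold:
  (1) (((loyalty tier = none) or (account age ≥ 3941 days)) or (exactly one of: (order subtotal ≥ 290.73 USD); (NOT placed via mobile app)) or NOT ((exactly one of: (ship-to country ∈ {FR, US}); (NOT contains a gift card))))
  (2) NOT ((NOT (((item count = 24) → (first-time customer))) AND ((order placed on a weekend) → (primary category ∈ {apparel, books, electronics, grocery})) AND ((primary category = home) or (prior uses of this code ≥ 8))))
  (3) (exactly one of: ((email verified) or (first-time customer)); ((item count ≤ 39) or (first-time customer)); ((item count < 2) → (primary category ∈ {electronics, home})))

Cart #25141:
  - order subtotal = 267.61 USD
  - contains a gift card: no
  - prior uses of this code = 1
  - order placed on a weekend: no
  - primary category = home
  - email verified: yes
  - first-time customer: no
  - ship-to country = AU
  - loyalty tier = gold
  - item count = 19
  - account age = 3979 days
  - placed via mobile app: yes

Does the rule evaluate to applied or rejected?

Applied

Atomic conditions:
  loyalty tier = none: gold == none is false
  account age ≥ 3941 days: 3979 ≥ 3941 is true
  order subtotal ≥ 290.73 USD: 267.61 ≥ 290.73 is false
  NOT placed via mobile app: yes → false
  ship-to country ∈ {FR, US}: AU is not in the set → false
  NOT contains a gift card: no → true
  item count = 24: 19 == 24 is false
  first-time customer: no → false
  order placed on a weekend: no → false
  primary category ∈ {apparel, books, electronics, grocery}: home is not in the set → false
  primary category = home: home == home is true
  prior uses of this code ≥ 8: 1 ≥ 8 is false
  email verified: yes → true
  item count ≤ 39: 19 ≤ 39 is true
  item count < 2: 19 < 2 is false
  primary category ∈ {electronics, home}: home is in the set → true
Combine:
[1.1] false OR true = true
[1.2] exactly-one(false, false) = false
[1.3.1] exactly-one(false, true) = true
[1.3] NOT true = false
[1] true OR false OR false = true
[2.1.1.1] false → false (antecedent false ⇒ implication holds) = true
[2.1.1] NOT true = false
[2.1.2] false → false (antecedent false ⇒ implication holds) = true
[2.1.3] true OR false = true
[2.1] false AND true AND true = false
[2] NOT false = true
[3.1] true OR false = true
[3.2] true OR false = true
[3.3] false → true (antecedent false ⇒ implication holds) = true
[3] exactly-one(true, true, true) = false
[root] true OR true OR false = true
Overall: true → applied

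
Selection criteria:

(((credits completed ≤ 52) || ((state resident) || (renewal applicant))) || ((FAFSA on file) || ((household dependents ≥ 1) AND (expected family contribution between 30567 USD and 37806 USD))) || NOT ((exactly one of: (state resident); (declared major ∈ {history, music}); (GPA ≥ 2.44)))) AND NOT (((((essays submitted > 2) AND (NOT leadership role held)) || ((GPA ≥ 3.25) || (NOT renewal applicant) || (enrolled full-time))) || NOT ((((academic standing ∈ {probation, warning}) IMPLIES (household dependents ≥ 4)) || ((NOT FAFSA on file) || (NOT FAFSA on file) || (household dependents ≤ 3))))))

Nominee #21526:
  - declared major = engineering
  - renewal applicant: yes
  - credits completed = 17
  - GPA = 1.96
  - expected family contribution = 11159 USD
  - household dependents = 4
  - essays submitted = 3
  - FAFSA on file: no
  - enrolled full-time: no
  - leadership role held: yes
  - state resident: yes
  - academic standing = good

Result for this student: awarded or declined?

Atomic conditions:
  credits completed ≤ 52: 17 ≤ 52 is true
  state resident: yes → true
  renewal applicant: yes → true
  FAFSA on file: no → false
  household dependents ≥ 1: 4 ≥ 1 is true
  expected family contribution between 30567 USD and 37806 USD: 11159 in [30567, 37806] is false
  declared major ∈ {history, music}: engineering is not in the set → false
  GPA ≥ 2.44: 1.96 ≥ 2.44 is false
  essays submitted > 2: 3 > 2 is true
  NOT leadership role held: yes → false
  GPA ≥ 3.25: 1.96 ≥ 3.25 is false
  NOT renewal applicant: yes → false
  enrolled full-time: no → false
  academic standing ∈ {probation, warning}: good is not in the set → false
  household dependents ≥ 4: 4 ≥ 4 is true
  NOT FAFSA on file: no → true
  household dependents ≤ 3: 4 ≤ 3 is false
Combine:
[1.1.2] true OR true = true
[1.1] true OR true = true
[1.2.2] true AND false = false
[1.2] false OR false = false
[1.3.1] exactly-one(true, false, false) = true
[1.3] NOT true = false
[1] true OR false OR false = true
[2.1.1.1] true AND false = false
[2.1.1.2] false OR false OR false = false
[2.1.1] false OR false = false
[2.1.2.1.1] false → true (antecedent false ⇒ implication holds) = true
[2.1.2.1.2] true OR true OR false = true
[2.1.2.1] true OR true = true
[2.1.2] NOT true = false
[2.1] false OR false = false
[2] NOT false = true
[root] true AND true = true
Overall: true → awarded

Awarded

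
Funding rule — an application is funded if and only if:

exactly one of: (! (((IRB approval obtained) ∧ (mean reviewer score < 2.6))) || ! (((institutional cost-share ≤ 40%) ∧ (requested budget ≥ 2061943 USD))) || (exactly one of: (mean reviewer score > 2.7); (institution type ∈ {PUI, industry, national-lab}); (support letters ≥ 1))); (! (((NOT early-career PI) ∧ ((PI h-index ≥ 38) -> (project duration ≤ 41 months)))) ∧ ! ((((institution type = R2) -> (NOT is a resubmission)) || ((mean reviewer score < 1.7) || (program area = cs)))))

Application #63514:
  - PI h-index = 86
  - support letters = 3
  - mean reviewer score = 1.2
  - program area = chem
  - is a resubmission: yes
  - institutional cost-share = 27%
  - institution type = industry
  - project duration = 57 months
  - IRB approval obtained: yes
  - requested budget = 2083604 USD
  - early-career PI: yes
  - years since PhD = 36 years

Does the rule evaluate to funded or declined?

Atomic conditions:
  IRB approval obtained: yes → true
  mean reviewer score < 2.6: 1.2 < 2.6 is true
  institutional cost-share ≤ 40%: 27 ≤ 40 is true
  requested budget ≥ 2061943 USD: 2083604 ≥ 2061943 is true
  mean reviewer score > 2.7: 1.2 > 2.7 is false
  institution type ∈ {PUI, industry, national-lab}: industry is in the set → true
  support letters ≥ 1: 3 ≥ 1 is true
  NOT early-career PI: yes → false
  PI h-index ≥ 38: 86 ≥ 38 is true
  project duration ≤ 41 months: 57 ≤ 41 is false
  institution type = R2: industry == R2 is false
  NOT is a resubmission: yes → false
  mean reviewer score < 1.7: 1.2 < 1.7 is true
  program area = cs: chem == cs is false
Combine:
[1.1.1] true AND true = true
[1.1] NOT true = false
[1.2.1] true AND true = true
[1.2] NOT true = false
[1.3] exactly-one(false, true, true) = false
[1] false OR false OR false = false
[2.1.1.2] true → false = false
[2.1.1] false AND false = false
[2.1] NOT false = true
[2.2.1.1] false → false (antecedent false ⇒ implication holds) = true
[2.2.1.2] true OR false = true
[2.2.1] true OR true = true
[2.2] NOT true = false
[2] true AND false = false
[root] exactly-one(false, false) = false
Overall: false → declined

Declined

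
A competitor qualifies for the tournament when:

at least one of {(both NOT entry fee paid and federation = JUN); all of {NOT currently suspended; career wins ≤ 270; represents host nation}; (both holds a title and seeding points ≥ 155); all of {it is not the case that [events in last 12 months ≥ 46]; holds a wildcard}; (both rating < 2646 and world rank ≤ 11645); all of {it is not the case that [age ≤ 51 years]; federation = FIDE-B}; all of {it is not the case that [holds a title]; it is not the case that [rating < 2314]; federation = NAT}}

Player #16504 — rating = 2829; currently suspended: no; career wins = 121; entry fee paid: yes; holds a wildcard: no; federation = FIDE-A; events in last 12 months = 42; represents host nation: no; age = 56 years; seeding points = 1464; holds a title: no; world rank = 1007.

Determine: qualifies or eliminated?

Atomic conditions:
  NOT entry fee paid: yes → false
  federation = JUN: FIDE-A == JUN is false
  NOT currently suspended: no → true
  career wins ≤ 270: 121 ≤ 270 is true
  represents host nation: no → false
  holds a title: no → false
  seeding points ≥ 155: 1464 ≥ 155 is true
  events in last 12 months ≥ 46: 42 ≥ 46 is false
  holds a wildcard: no → false
  rating < 2646: 2829 < 2646 is false
  world rank ≤ 11645: 1007 ≤ 11645 is true
  age ≤ 51 years: 56 ≤ 51 is false
  federation = FIDE-B: FIDE-A == FIDE-B is false
  rating < 2314: 2829 < 2314 is false
  federation = NAT: FIDE-A == NAT is false
Combine:
[1] false AND false = false
[2] true AND true AND false = false
[3] false AND true = false
[4.1] NOT false = true
[4] true AND false = false
[5] false AND true = false
[6.1] NOT false = true
[6] true AND false = false
[7.1] NOT false = true
[7.2] NOT false = true
[7] true AND true AND false = false
[root] false OR false OR false OR false OR false OR false OR false = false
Overall: false → eliminated

Eliminated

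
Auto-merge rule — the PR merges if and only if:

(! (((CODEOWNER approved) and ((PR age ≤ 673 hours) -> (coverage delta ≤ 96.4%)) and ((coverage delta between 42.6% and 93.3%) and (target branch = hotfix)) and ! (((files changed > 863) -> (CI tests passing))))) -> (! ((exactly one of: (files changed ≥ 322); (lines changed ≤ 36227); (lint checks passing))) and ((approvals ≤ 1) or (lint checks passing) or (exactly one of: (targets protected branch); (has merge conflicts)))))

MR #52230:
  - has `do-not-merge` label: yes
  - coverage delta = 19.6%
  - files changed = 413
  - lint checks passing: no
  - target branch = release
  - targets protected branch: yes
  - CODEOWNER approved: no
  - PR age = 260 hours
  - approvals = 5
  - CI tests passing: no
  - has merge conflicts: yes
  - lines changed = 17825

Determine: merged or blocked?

Blocked

Atomic conditions:
  CODEOWNER approved: no → false
  PR age ≤ 673 hours: 260 ≤ 673 is true
  coverage delta ≤ 96.4%: 19.6 ≤ 96.4 is true
  coverage delta between 42.6% and 93.3%: 19.6 in [42.6, 93.3] is false
  target branch = hotfix: release == hotfix is false
  files changed > 863: 413 > 863 is false
  CI tests passing: no → false
  files changed ≥ 322: 413 ≥ 322 is true
  lines changed ≤ 36227: 17825 ≤ 36227 is true
  lint checks passing: no → false
  approvals ≤ 1: 5 ≤ 1 is false
  targets protected branch: yes → true
  has merge conflicts: yes → true
Combine:
[1.1.2] true → true = true
[1.1.3] false AND false = false
[1.1.4.1] false → false (antecedent false ⇒ implication holds) = true
[1.1.4] NOT true = false
[1.1] false AND true AND false AND false = false
[1] NOT false = true
[2.1.1] exactly-one(true, true, false) = false
[2.1] NOT false = true
[2.2.3] exactly-one(true, true) = false
[2.2] false OR false OR false = false
[2] true AND false = false
[root] true → false = false
Overall: false → blocked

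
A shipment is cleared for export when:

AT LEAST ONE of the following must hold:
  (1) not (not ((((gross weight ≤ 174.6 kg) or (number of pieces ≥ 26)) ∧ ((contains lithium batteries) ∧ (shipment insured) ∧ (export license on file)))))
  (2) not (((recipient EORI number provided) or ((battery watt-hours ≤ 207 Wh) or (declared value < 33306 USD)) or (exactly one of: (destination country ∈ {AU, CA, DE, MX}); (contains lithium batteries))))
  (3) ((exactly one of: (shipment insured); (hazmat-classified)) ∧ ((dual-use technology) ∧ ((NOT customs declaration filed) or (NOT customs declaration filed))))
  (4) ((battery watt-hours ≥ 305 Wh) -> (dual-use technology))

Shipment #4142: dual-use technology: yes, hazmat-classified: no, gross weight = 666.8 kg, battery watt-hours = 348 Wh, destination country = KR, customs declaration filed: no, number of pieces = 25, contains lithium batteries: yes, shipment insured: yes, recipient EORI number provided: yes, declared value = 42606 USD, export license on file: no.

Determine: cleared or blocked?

Cleared

Atomic conditions:
  gross weight ≤ 174.6 kg: 666.8 ≤ 174.6 is false
  number of pieces ≥ 26: 25 ≥ 26 is false
  contains lithium batteries: yes → true
  shipment insured: yes → true
  export license on file: no → false
  recipient EORI number provided: yes → true
  battery watt-hours ≤ 207 Wh: 348 ≤ 207 is false
  declared value < 33306 USD: 42606 < 33306 is false
  destination country ∈ {AU, CA, DE, MX}: KR is not in the set → false
  hazmat-classified: no → false
  dual-use technology: yes → true
  NOT customs declaration filed: no → true
  battery watt-hours ≥ 305 Wh: 348 ≥ 305 is true
Combine:
[1.1.1.1] false OR false = false
[1.1.1.2] true AND true AND false = false
[1.1.1] false AND false = false
[1.1] NOT false = true
[1] NOT true = false
[2.1.2] false OR false = false
[2.1.3] exactly-one(false, true) = true
[2.1] true OR false OR true = true
[2] NOT true = false
[3.1] exactly-one(true, false) = true
[3.2.2] true OR true = true
[3.2] true AND true = true
[3] true AND true = true
[4] true → true = true
[root] false OR false OR true OR true = true
Overall: true → cleared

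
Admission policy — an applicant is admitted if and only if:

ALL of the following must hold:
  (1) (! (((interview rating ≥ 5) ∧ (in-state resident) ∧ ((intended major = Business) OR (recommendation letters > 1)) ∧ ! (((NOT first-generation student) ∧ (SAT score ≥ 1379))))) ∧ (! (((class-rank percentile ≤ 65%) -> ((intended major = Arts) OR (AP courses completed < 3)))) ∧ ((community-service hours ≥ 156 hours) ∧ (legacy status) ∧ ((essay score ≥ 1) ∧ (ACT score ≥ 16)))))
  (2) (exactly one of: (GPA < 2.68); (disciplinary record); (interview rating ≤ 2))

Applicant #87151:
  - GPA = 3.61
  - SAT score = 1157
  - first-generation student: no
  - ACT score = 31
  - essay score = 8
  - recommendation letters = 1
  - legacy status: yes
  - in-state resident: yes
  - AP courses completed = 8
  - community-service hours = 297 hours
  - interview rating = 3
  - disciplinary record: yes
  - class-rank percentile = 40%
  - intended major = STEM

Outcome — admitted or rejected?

Atomic conditions:
  interview rating ≥ 5: 3 ≥ 5 is false
  in-state resident: yes → true
  intended major = Business: STEM == Business is false
  recommendation letters > 1: 1 > 1 is false
  NOT first-generation student: no → true
  SAT score ≥ 1379: 1157 ≥ 1379 is false
  class-rank percentile ≤ 65%: 40 ≤ 65 is true
  intended major = Arts: STEM == Arts is false
  AP courses completed < 3: 8 < 3 is false
  community-service hours ≥ 156 hours: 297 ≥ 156 is true
  legacy status: yes → true
  essay score ≥ 1: 8 ≥ 1 is true
  ACT score ≥ 16: 31 ≥ 16 is true
  GPA < 2.68: 3.61 < 2.68 is false
  disciplinary record: yes → true
  interview rating ≤ 2: 3 ≤ 2 is false
Combine:
[1.1.1.3] false OR false = false
[1.1.1.4.1] true AND false = false
[1.1.1.4] NOT false = true
[1.1.1] false AND true AND false AND true = false
[1.1] NOT false = true
[1.2.1.1.2] false OR false = false
[1.2.1.1] true → false = false
[1.2.1] NOT false = true
[1.2.2.3] true AND true = true
[1.2.2] true AND true AND true = true
[1.2] true AND true = true
[1] true AND true = true
[2] exactly-one(false, true, false) = true
[root] true AND true = true
Overall: true → admitted

Admitted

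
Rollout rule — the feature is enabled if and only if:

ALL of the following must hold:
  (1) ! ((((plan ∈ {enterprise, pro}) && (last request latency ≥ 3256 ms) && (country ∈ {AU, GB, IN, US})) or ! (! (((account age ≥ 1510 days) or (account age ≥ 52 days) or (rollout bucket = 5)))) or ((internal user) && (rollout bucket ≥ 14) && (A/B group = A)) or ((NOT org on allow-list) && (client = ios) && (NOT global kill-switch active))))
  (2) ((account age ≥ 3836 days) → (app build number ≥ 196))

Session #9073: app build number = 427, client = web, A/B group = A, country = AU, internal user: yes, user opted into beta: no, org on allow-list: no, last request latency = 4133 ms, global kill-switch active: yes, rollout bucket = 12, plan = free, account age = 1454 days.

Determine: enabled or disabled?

Disabled

Atomic conditions:
  plan ∈ {enterprise, pro}: free is not in the set → false
  last request latency ≥ 3256 ms: 4133 ≥ 3256 is true
  country ∈ {AU, GB, IN, US}: AU is in the set → true
  account age ≥ 1510 days: 1454 ≥ 1510 is false
  account age ≥ 52 days: 1454 ≥ 52 is true
  rollout bucket = 5: 12 == 5 is false
  internal user: yes → true
  rollout bucket ≥ 14: 12 ≥ 14 is false
  A/B group = A: A == A is true
  NOT org on allow-list: no → true
  client = ios: web == ios is false
  NOT global kill-switch active: yes → false
  account age ≥ 3836 days: 1454 ≥ 3836 is false
  app build number ≥ 196: 427 ≥ 196 is true
Combine:
[1.1.1] false AND true AND true = false
[1.1.2.1.1] false OR true OR false = true
[1.1.2.1] NOT true = false
[1.1.2] NOT false = true
[1.1.3] true AND false AND true = false
[1.1.4] true AND false AND false = false
[1.1] false OR true OR false OR false = true
[1] NOT true = false
[2] false → true (antecedent false ⇒ implication holds) = true
[root] false AND true = false
Overall: false → disabled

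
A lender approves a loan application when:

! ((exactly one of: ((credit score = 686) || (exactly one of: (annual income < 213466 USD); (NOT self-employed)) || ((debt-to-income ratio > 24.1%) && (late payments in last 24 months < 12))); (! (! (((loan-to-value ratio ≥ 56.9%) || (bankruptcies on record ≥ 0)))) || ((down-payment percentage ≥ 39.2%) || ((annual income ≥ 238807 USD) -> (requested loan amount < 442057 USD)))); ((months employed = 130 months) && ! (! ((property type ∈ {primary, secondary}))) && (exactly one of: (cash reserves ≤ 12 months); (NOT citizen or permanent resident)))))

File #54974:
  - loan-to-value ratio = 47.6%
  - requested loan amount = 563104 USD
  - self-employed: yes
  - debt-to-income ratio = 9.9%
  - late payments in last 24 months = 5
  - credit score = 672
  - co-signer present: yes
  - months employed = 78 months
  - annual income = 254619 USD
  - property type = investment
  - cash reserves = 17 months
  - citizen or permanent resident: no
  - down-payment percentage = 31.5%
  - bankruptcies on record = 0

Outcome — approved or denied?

Denied

Atomic conditions:
  credit score = 686: 672 == 686 is false
  annual income < 213466 USD: 254619 < 213466 is false
  NOT self-employed: yes → false
  debt-to-income ratio > 24.1%: 9.9 > 24.1 is false
  late payments in last 24 months < 12: 5 < 12 is true
  loan-to-value ratio ≥ 56.9%: 47.6 ≥ 56.9 is false
  bankruptcies on record ≥ 0: 0 ≥ 0 is true
  down-payment percentage ≥ 39.2%: 31.5 ≥ 39.2 is false
  annual income ≥ 238807 USD: 254619 ≥ 238807 is true
  requested loan amount < 442057 USD: 563104 < 442057 is false
  months employed = 130 months: 78 == 130 is false
  property type ∈ {primary, secondary}: investment is not in the set → false
  cash reserves ≤ 12 months: 17 ≤ 12 is false
  NOT citizen or permanent resident: no → true
Combine:
[1.1.2] exactly-one(false, false) = false
[1.1.3] false AND true = false
[1.1] false OR false OR false = false
[1.2.1.1.1] false OR true = true
[1.2.1.1] NOT true = false
[1.2.1] NOT false = true
[1.2.2.2] true → false = false
[1.2.2] false OR false = false
[1.2] true OR false = true
[1.3.2.1] NOT false = true
[1.3.2] NOT true = false
[1.3.3] exactly-one(false, true) = true
[1.3] false AND false AND true = false
[1] exactly-one(false, true, false) = true
[root] NOT true = false
Overall: false → denied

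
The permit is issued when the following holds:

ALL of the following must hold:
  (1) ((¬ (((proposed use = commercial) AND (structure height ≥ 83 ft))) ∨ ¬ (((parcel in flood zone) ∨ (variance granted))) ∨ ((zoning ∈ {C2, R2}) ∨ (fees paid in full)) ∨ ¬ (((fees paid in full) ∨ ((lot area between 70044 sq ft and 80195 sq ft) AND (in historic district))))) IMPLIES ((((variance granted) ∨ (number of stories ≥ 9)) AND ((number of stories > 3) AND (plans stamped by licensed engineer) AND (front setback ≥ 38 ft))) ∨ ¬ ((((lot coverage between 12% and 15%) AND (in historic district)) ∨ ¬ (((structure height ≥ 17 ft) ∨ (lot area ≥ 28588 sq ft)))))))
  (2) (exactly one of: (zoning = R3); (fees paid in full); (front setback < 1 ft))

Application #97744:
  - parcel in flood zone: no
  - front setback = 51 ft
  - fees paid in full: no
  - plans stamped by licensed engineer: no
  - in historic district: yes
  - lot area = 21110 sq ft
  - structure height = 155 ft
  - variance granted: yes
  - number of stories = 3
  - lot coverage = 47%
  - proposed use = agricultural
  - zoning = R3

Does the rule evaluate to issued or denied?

Atomic conditions:
  proposed use = commercial: agricultural == commercial is false
  structure height ≥ 83 ft: 155 ≥ 83 is true
  parcel in flood zone: no → false
  variance granted: yes → true
  zoning ∈ {C2, R2}: R3 is not in the set → false
  fees paid in full: no → false
  lot area between 70044 sq ft and 80195 sq ft: 21110 in [70044, 80195] is false
  in historic district: yes → true
  number of stories ≥ 9: 3 ≥ 9 is false
  number of stories > 3: 3 > 3 is false
  plans stamped by licensed engineer: no → false
  front setback ≥ 38 ft: 51 ≥ 38 is true
  lot coverage between 12% and 15%: 47 in [12, 15] is false
  structure height ≥ 17 ft: 155 ≥ 17 is true
  lot area ≥ 28588 sq ft: 21110 ≥ 28588 is false
  zoning = R3: R3 == R3 is true
  front setback < 1 ft: 51 < 1 is false
Combine:
[1.1.1.1] false AND true = false
[1.1.1] NOT false = true
[1.1.2.1] false OR true = true
[1.1.2] NOT true = false
[1.1.3] false OR false = false
[1.1.4.1.2] false AND true = false
[1.1.4.1] false OR false = false
[1.1.4] NOT false = true
[1.1] true OR false OR false OR true = true
[1.2.1.1] true OR false = true
[1.2.1.2] false AND false AND true = false
[1.2.1] true AND false = false
[1.2.2.1.1] false AND true = false
[1.2.2.1.2.1] true OR false = true
[1.2.2.1.2] NOT true = false
[1.2.2.1] false OR false = false
[1.2.2] NOT false = true
[1.2] false OR true = true
[1] true → true = true
[2] exactly-one(true, false, false) = true
[root] true AND true = true
Overall: true → issued

Issued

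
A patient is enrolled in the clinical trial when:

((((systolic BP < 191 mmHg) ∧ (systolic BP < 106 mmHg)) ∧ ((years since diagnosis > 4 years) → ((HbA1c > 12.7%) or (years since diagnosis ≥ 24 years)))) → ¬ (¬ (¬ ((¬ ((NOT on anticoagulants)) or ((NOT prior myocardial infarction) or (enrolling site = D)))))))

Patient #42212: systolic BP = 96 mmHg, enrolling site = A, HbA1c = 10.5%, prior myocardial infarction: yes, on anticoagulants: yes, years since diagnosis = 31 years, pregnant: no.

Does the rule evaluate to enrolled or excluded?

Atomic conditions:
  systolic BP < 191 mmHg: 96 < 191 is true
  systolic BP < 106 mmHg: 96 < 106 is true
  years since diagnosis > 4 years: 31 > 4 is true
  HbA1c > 12.7%: 10.5 > 12.7 is false
  years since diagnosis ≥ 24 years: 31 ≥ 24 is true
  NOT on anticoagulants: yes → false
  NOT prior myocardial infarction: yes → false
  enrolling site = D: A == D is false
Combine:
[1.1] true AND true = true
[1.2.2] false OR true = true
[1.2] true → true = true
[1] true AND true = true
[2.1.1.1.1] NOT false = true
[2.1.1.1.2] false OR false = false
[2.1.1.1] true OR false = true
[2.1.1] NOT true = false
[2.1] NOT false = true
[2] NOT true = false
[root] true → false = false
Overall: false → excluded

Excluded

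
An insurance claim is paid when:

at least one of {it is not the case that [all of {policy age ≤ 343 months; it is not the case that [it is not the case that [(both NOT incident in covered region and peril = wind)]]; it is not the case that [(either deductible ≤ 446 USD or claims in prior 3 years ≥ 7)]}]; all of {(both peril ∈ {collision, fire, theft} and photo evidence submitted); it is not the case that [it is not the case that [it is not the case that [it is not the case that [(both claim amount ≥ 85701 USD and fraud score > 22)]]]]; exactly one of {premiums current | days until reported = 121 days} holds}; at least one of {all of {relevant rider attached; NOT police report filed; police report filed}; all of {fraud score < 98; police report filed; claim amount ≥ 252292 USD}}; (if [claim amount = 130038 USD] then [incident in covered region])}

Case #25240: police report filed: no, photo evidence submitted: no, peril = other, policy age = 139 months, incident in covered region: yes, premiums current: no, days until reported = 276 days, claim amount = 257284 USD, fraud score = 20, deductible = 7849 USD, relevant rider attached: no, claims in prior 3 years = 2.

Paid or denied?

Paid

Atomic conditions:
  policy age ≤ 343 months: 139 ≤ 343 is true
  NOT incident in covered region: yes → false
  peril = wind: other == wind is false
  deductible ≤ 446 USD: 7849 ≤ 446 is false
  claims in prior 3 years ≥ 7: 2 ≥ 7 is false
  peril ∈ {collision, fire, theft}: other is not in the set → false
  photo evidence submitted: no → false
  claim amount ≥ 85701 USD: 257284 ≥ 85701 is true
  fraud score > 22: 20 > 22 is false
  premiums current: no → false
  days until reported = 121 days: 276 == 121 is false
  relevant rider attached: no → false
  NOT police report filed: no → true
  police report filed: no → false
  fraud score < 98: 20 < 98 is true
  claim amount ≥ 252292 USD: 257284 ≥ 252292 is true
  claim amount = 130038 USD: 257284 == 130038 is false
  incident in covered region: yes → true
Combine:
[1.1.2.1.1] false AND false = false
[1.1.2.1] NOT false = true
[1.1.2] NOT true = false
[1.1.3.1] false OR false = false
[1.1.3] NOT false = true
[1.1] true AND false AND true = false
[1] NOT false = true
[2.1] false AND false = false
[2.2.1.1.1.1] true AND false = false
[2.2.1.1.1] NOT false = true
[2.2.1.1] NOT true = false
[2.2.1] NOT false = true
[2.2] NOT true = false
[2.3] exactly-one(false, false) = false
[2] false AND false AND false = false
[3.1] false AND true AND false = false
[3.2] true AND false AND true = false
[3] false OR false = false
[4] false → true (antecedent false ⇒ implication holds) = true
[root] true OR false OR false OR true = true
Overall: true → paid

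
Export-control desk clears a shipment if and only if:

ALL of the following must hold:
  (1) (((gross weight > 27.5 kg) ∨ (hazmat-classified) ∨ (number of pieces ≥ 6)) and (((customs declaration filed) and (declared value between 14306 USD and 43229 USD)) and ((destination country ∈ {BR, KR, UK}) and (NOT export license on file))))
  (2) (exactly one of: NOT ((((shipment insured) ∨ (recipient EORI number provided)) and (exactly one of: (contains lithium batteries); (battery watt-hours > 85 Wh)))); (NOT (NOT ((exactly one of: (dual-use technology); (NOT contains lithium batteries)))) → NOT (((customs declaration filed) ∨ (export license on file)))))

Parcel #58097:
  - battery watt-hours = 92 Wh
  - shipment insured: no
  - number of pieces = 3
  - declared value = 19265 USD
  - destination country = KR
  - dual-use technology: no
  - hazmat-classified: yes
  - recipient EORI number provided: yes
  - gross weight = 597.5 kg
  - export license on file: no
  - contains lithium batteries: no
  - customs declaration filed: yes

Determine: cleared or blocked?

Atomic conditions:
  gross weight > 27.5 kg: 597.5 > 27.5 is true
  hazmat-classified: yes → true
  number of pieces ≥ 6: 3 ≥ 6 is false
  customs declaration filed: yes → true
  declared value between 14306 USD and 43229 USD: 19265 in [14306, 43229] is true
  destination country ∈ {BR, KR, UK}: KR is in the set → true
  NOT export license on file: no → true
  shipment insured: no → false
  recipient EORI number provided: yes → true
  contains lithium batteries: no → false
  battery watt-hours > 85 Wh: 92 > 85 is true
  dual-use technology: no → false
  NOT contains lithium batteries: no → true
  export license on file: no → false
Combine:
[1.1] true OR true OR false = true
[1.2.1] true AND true = true
[1.2.2] true AND true = true
[1.2] true AND true = true
[1] true AND true = true
[2.1.1.1] false OR true = true
[2.1.1.2] exactly-one(false, true) = true
[2.1.1] true AND true = true
[2.1] NOT true = false
[2.2.1.1.1] exactly-one(false, true) = true
[2.2.1.1] NOT true = false
[2.2.1] NOT false = true
[2.2.2.1] true OR false = true
[2.2.2] NOT true = false
[2.2] true → false = false
[2] exactly-one(false, false) = false
[root] true AND false = false
Overall: false → blocked

Blocked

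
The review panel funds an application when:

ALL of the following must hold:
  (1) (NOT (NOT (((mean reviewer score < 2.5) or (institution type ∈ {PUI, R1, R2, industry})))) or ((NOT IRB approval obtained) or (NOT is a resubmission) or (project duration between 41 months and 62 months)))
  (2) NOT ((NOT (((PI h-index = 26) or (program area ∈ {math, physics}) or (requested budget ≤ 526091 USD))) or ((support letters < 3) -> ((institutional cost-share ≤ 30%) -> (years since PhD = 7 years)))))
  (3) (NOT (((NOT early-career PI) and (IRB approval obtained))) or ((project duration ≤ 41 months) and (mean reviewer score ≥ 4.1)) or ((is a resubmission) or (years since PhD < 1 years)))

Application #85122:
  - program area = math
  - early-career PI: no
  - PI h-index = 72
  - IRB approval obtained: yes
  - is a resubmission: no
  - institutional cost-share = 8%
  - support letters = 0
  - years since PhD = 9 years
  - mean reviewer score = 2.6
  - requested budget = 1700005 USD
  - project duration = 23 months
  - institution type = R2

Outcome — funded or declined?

Declined

Atomic conditions:
  mean reviewer score < 2.5: 2.6 < 2.5 is false
  institution type ∈ {PUI, R1, R2, industry}: R2 is in the set → true
  NOT IRB approval obtained: yes → false
  NOT is a resubmission: no → true
  project duration between 41 months and 62 months: 23 in [41, 62] is false
  PI h-index = 26: 72 == 26 is false
  program area ∈ {math, physics}: math is in the set → true
  requested budget ≤ 526091 USD: 1700005 ≤ 526091 is false
  support letters < 3: 0 < 3 is true
  institutional cost-share ≤ 30%: 8 ≤ 30 is true
  years since PhD = 7 years: 9 == 7 is false
  NOT early-career PI: no → true
  IRB approval obtained: yes → true
  project duration ≤ 41 months: 23 ≤ 41 is true
  mean reviewer score ≥ 4.1: 2.6 ≥ 4.1 is false
  is a resubmission: no → false
  years since PhD < 1 years: 9 < 1 is false
Combine:
[1.1.1.1] false OR true = true
[1.1.1] NOT true = false
[1.1] NOT false = true
[1.2] false OR true OR false = true
[1] true OR true = true
[2.1.1.1] false OR true OR false = true
[2.1.1] NOT true = false
[2.1.2.2] true → false = false
[2.1.2] true → false = false
[2.1] false OR false = false
[2] NOT false = true
[3.1.1] true AND true = true
[3.1] NOT true = false
[3.2] true AND false = false
[3.3] false OR false = false
[3] false OR false OR false = false
[root] true AND true AND false = false
Overall: false → declined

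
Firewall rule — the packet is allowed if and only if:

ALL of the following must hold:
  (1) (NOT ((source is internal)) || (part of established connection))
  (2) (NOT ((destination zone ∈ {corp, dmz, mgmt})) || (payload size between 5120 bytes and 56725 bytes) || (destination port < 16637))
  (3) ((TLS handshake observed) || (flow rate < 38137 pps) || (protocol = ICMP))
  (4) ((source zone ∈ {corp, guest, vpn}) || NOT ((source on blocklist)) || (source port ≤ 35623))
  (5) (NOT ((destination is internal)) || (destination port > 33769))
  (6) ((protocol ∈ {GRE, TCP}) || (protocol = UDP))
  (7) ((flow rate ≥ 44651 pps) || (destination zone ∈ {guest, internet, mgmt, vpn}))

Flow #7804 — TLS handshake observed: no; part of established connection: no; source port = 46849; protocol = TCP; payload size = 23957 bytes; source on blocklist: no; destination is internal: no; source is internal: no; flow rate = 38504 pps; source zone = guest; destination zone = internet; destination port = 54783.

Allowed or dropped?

Dropped

Atomic conditions:
  source is internal: no → false
  part of established connection: no → false
  destination zone ∈ {corp, dmz, mgmt}: internet is not in the set → false
  payload size between 5120 bytes and 56725 bytes: 23957 in [5120, 56725] is true
  destination port < 16637: 54783 < 16637 is false
  TLS handshake observed: no → false
  flow rate < 38137 pps: 38504 < 38137 is false
  protocol = ICMP: TCP == ICMP is false
  source zone ∈ {corp, guest, vpn}: guest is in the set → true
  source on blocklist: no → false
  source port ≤ 35623: 46849 ≤ 35623 is false
  destination is internal: no → false
  destination port > 33769: 54783 > 33769 is true
  protocol ∈ {GRE, TCP}: TCP is in the set → true
  protocol = UDP: TCP == UDP is false
  flow rate ≥ 44651 pps: 38504 ≥ 44651 is false
  destination zone ∈ {guest, internet, mgmt, vpn}: internet is in the set → true
Combine:
[1.1] NOT false = true
[1] true OR false = true
[2.1] NOT false = true
[2] true OR true OR false = true
[3] false OR false OR false = false
[4.2] NOT false = true
[4] true OR true OR false = true
[5.1] NOT false = true
[5] true OR true = true
[6] true OR false = true
[7] false OR true = true
[root] true AND true AND false AND true AND true AND true AND true = false
Overall: false → dropped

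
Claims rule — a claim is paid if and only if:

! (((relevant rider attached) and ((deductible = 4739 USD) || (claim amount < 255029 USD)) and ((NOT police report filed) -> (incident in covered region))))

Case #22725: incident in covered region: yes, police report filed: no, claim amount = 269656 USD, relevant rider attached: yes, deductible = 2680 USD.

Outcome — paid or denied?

Atomic conditions:
  relevant rider attached: yes → true
  deductible = 4739 USD: 2680 == 4739 is false
  claim amount < 255029 USD: 269656 < 255029 is false
  NOT police report filed: no → true
  incident in covered region: yes → true
Combine:
[1.2] false OR false = false
[1.3] true → true = true
[1] true AND false AND true = false
[root] NOT false = true
Overall: true → paid

Paid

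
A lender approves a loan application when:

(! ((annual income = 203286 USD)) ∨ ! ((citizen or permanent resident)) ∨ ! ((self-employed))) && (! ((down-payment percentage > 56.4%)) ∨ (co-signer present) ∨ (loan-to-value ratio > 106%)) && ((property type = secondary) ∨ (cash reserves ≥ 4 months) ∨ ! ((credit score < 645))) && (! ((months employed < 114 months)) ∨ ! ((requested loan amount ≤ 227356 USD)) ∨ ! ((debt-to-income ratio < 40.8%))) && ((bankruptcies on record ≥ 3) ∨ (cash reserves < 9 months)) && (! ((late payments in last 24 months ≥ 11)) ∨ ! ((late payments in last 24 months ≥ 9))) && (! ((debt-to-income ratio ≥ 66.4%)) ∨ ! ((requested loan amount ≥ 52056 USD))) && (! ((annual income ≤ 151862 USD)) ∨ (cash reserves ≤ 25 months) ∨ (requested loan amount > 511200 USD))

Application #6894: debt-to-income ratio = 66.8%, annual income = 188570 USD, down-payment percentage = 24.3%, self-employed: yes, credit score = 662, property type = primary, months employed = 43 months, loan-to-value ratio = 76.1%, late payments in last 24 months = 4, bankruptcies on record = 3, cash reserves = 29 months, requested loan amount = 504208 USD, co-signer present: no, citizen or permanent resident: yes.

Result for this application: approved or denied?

Atomic conditions:
  annual income = 203286 USD: 188570 == 203286 is false
  citizen or permanent resident: yes → true
  self-employed: yes → true
  down-payment percentage > 56.4%: 24.3 > 56.4 is false
  co-signer present: no → false
  loan-to-value ratio > 106%: 76.1 > 106 is false
  property type = secondary: primary == secondary is false
  cash reserves ≥ 4 months: 29 ≥ 4 is true
  credit score < 645: 662 < 645 is false
  months employed < 114 months: 43 < 114 is true
  requested loan amount ≤ 227356 USD: 504208 ≤ 227356 is false
  debt-to-income ratio < 40.8%: 66.8 < 40.8 is false
  bankruptcies on record ≥ 3: 3 ≥ 3 is true
  cash reserves < 9 months: 29 < 9 is false
  late payments in last 24 months ≥ 11: 4 ≥ 11 is false
  late payments in last 24 months ≥ 9: 4 ≥ 9 is false
  debt-to-income ratio ≥ 66.4%: 66.8 ≥ 66.4 is true
  requested loan amount ≥ 52056 USD: 504208 ≥ 52056 is true
  annual income ≤ 151862 USD: 188570 ≤ 151862 is false
  cash reserves ≤ 25 months: 29 ≤ 25 is false
  requested loan amount > 511200 USD: 504208 > 511200 is false
Combine:
[1.1] NOT false = true
[1.2] NOT true = false
[1.3] NOT true = false
[1] true OR false OR false = true
[2.1] NOT false = true
[2] true OR false OR false = true
[3.3] NOT false = true
[3] false OR true OR true = true
[4.1] NOT true = false
[4.2] NOT false = true
[4.3] NOT false = true
[4] false OR true OR true = true
[5] true OR false = true
[6.1] NOT false = true
[6.2] NOT false = true
[6] true OR true = true
[7.1] NOT true = false
[7.2] NOT true = false
[7] false OR false = false
[8.1] NOT false = true
[8] true OR false OR false = true
[root] true AND true AND true AND true AND true AND true AND false AND true = false
Overall: false → denied

Denied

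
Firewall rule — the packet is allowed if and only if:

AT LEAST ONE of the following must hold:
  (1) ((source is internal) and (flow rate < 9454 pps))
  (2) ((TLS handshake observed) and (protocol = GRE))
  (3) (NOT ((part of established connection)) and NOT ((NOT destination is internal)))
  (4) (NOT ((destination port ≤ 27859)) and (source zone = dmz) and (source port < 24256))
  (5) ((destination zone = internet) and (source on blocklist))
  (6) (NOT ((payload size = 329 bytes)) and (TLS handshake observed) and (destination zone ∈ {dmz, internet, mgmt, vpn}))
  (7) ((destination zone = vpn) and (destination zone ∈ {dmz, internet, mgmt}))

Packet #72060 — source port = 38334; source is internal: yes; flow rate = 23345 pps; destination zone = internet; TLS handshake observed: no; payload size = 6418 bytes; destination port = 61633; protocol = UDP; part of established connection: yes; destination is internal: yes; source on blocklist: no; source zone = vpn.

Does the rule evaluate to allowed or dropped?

Dropped

Atomic conditions:
  source is internal: yes → true
  flow rate < 9454 pps: 23345 < 9454 is false
  TLS handshake observed: no → false
  protocol = GRE: UDP == GRE is false
  part of established connection: yes → true
  NOT destination is internal: yes → false
  destination port ≤ 27859: 61633 ≤ 27859 is false
  source zone = dmz: vpn == dmz is false
  source port < 24256: 38334 < 24256 is false
  destination zone = internet: internet == internet is true
  source on blocklist: no → false
  payload size = 329 bytes: 6418 == 329 is false
  destination zone ∈ {dmz, internet, mgmt, vpn}: internet is in the set → true
  destination zone = vpn: internet == vpn is false
  destination zone ∈ {dmz, internet, mgmt}: internet is in the set → true
Combine:
[1] true AND false = false
[2] false AND false = false
[3.1] NOT true = false
[3.2] NOT false = true
[3] false AND true = false
[4.1] NOT false = true
[4] true AND false AND false = false
[5] true AND false = false
[6.1] NOT false = true
[6] true AND false AND true = false
[7] false AND true = false
[root] false OR false OR false OR false OR false OR false OR false = false
Overall: false → dropped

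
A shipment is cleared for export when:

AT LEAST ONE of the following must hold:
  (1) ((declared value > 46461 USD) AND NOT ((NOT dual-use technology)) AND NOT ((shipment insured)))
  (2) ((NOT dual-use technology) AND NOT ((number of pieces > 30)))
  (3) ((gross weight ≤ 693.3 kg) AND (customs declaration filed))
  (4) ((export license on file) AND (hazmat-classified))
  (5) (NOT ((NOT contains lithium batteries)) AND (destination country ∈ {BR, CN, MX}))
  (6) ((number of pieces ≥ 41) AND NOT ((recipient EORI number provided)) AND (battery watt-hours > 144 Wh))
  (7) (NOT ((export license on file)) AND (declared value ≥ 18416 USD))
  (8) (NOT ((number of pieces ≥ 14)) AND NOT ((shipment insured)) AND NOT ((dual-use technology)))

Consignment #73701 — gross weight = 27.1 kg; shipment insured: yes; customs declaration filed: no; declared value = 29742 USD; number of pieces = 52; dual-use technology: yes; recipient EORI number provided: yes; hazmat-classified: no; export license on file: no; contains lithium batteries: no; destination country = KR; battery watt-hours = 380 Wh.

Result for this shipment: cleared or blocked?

Cleared

Atomic conditions:
  declared value > 46461 USD: 29742 > 46461 is false
  NOT dual-use technology: yes → false
  shipment insured: yes → true
  number of pieces > 30: 52 > 30 is true
  gross weight ≤ 693.3 kg: 27.1 ≤ 693.3 is true
  customs declaration filed: no → false
  export license on file: no → false
  hazmat-classified: no → false
  NOT contains lithium batteries: no → true
  destination country ∈ {BR, CN, MX}: KR is not in the set → false
  number of pieces ≥ 41: 52 ≥ 41 is true
  recipient EORI number provided: yes → true
  battery watt-hours > 144 Wh: 380 > 144 is true
  declared value ≥ 18416 USD: 29742 ≥ 18416 is true
  number of pieces ≥ 14: 52 ≥ 14 is true
  dual-use technology: yes → true
Combine:
[1.2] NOT false = true
[1.3] NOT true = false
[1] false AND true AND false = false
[2.2] NOT true = false
[2] false AND false = false
[3] true AND false = false
[4] false AND false = false
[5.1] NOT true = false
[5] false AND false = false
[6.2] NOT true = false
[6] true AND false AND true = false
[7.1] NOT false = true
[7] true AND true = true
[8.1] NOT true = false
[8.2] NOT true = false
[8.3] NOT true = false
[8] false AND false AND false = false
[root] false OR false OR false OR false OR false OR false OR true OR false = true
Overall: true → cleared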